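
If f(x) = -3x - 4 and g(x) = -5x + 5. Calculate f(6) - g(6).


f(6) = -22
g(6) = -25
Difference = 3

3


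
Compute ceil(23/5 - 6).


23/5 = 4.6
4.6 - 6 = -1.4
ceil(-1.4) = -1

-1


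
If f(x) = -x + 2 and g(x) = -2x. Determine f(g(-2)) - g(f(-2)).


f(g(-2)) = -2
g(f(-2)) = -8
Difference = 6

6


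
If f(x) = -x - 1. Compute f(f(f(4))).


-5


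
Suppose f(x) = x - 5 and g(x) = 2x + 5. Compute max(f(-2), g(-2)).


f(-2) = -7
g(-2) = 1
max = 1

1


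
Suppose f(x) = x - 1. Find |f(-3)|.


f(-3) = -4
|-4| = 4

4


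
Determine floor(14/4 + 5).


8


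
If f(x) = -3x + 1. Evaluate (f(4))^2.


f(4) = -11
(-11)^2 = 121

121


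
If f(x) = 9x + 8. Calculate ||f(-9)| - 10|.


f(-9) = -73
|-73| = 73
|73 - 10| = 63

63


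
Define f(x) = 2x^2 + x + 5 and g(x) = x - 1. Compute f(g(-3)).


g(-3) = -4
f(-4) = 2*(-4)^2 + 1*(-4) + 5 = 33

33


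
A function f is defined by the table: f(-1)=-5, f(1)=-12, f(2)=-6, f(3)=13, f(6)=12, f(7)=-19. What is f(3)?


Reading from the table at x = 3

13


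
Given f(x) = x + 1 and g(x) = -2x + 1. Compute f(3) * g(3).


f(3) = 4
g(3) = -5
Product = -20

-20


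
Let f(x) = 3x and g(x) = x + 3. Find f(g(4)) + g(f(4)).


f(g(4)) = 21
g(f(4)) = 15
Sum = 36

36


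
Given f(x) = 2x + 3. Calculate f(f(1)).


f(1) = 5
f(5) = 13

13


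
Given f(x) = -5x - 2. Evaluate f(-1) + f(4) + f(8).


f(-1) = 3
f(4) = -22
f(8) = -42
Sum = -61

-61


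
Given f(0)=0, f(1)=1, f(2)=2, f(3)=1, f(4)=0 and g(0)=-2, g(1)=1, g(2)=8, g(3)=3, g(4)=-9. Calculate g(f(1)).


f(1) = 1
g(1) = 1

1


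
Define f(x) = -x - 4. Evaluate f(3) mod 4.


f(3) = -7
-7 mod 4 = 1

1


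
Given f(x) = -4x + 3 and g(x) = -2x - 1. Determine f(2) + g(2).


f(2) = -5
g(2) = -5
Sum = -10

-10


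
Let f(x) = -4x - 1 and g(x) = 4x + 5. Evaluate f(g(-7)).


g(-7) = -23
f(-23) = 91

91


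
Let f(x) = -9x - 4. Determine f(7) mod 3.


2


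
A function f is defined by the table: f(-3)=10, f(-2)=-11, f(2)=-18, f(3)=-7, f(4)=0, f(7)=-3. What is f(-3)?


Reading from the table at x = -3

10


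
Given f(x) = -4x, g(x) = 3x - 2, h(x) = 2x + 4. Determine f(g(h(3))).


h(3) = 10
g(10) = 28
f(28) = -112

-112


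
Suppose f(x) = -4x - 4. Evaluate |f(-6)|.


20


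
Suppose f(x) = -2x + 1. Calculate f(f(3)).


f(3) = -5
f(-5) = 11

11


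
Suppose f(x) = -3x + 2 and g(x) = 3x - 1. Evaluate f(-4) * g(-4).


f(-4) = 14
g(-4) = -13
Product = -182

-182


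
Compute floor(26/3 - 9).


26/3 = 8.6667
8.6667 - 9 = -0.3333
floor(-0.3333) = -1

-1


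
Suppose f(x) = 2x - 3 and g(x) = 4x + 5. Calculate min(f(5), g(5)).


f(5) = 7
g(5) = 25
min = 7

7


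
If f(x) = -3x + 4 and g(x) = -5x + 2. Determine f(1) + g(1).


f(1) = 1
g(1) = -3
Sum = -2

-2


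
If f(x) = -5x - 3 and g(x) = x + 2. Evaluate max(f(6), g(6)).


f(6) = -33
g(6) = 8
max = 8

8


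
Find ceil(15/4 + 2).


15/4 = 3.75
3.75 + 2 = 5.75
ceil(5.75) = 6

6


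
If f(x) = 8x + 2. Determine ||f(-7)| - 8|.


f(-7) = -54
|-54| = 54
|54 - 8| = 46

46


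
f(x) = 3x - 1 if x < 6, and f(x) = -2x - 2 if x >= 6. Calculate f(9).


9 satisfies x >= 6
f(9) = -20

-20


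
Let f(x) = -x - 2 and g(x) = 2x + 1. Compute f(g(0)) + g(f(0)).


f(g(0)) = -3
g(f(0)) = -3
Sum = -6

-6


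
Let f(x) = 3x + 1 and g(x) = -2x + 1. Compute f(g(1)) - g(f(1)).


f(g(1)) = -2
g(f(1)) = -7
Difference = 5

5


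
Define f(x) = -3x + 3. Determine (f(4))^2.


81


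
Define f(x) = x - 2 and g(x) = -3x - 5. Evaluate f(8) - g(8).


f(8) = 6
g(8) = -29
Difference = 35

35


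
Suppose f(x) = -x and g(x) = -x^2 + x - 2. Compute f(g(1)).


2


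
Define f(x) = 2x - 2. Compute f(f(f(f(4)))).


34


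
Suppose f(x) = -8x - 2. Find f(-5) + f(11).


f(-5) = 38
f(11) = -90
Sum = -52

-52


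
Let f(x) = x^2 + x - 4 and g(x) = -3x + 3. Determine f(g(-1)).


g(-1) = 6
f(6) = 1*(6)^2 + 1*(6) - 4 = 38

38


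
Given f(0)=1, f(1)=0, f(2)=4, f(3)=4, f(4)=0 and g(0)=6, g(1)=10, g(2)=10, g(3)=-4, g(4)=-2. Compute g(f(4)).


f(4) = 0
g(0) = 6

6


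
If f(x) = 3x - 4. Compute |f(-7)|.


f(-7) = -25
|-25| = 25

25


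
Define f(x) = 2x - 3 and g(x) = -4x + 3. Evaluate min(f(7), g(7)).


f(7) = 11
g(7) = -25
min = -25

-25


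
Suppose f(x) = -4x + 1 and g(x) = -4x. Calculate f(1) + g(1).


f(1) = -3
g(1) = -4
Sum = -7

-7


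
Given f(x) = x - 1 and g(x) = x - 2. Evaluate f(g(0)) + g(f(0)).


f(g(0)) = -3
g(f(0)) = -3
Sum = -6

-6


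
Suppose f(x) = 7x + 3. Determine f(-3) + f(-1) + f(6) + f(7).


f(-3) = -18
f(-1) = -4
f(6) = 45
f(7) = 52
Sum = 75

75


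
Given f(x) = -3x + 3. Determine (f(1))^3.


f(1) = 0
(0)^3 = 0

0


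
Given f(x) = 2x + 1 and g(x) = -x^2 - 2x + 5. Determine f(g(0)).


g(0) = 5
f(5) = 11

11


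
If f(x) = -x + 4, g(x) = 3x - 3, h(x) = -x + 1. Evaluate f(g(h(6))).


h(6) = -5
g(-5) = -18
f(-18) = 22

22


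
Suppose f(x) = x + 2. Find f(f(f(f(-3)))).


f(-3) = -1
f(-1) = 1
f(1) = 3
f(3) = 5

5


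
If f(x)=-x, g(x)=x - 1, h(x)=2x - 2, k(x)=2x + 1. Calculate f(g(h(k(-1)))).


k(-1) = -1
h(-1) = -4
g(-4) = -5
f(-5) = 5

5


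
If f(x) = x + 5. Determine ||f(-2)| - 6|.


3


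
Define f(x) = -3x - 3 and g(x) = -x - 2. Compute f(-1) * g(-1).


f(-1) = 0
g(-1) = -1
Product = 0

0


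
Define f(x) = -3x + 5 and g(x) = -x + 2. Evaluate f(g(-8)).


g(-8) = 10
f(10) = -25

-25


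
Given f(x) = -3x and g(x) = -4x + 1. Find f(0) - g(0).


f(0) = 0
g(0) = 1
Difference = -1

-1


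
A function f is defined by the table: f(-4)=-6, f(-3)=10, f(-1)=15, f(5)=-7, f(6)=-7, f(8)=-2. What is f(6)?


Reading from the table at x = 6

-7


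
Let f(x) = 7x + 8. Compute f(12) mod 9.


f(12) = 92
92 mod 9 = 2

2


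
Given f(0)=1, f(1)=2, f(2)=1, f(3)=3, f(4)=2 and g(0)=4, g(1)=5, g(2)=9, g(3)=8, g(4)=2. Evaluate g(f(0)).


f(0) = 1
g(1) = 5

5


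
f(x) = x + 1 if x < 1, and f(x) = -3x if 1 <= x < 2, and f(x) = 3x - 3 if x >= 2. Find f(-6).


-6 satisfies x < 1
f(-6) = -5

-5


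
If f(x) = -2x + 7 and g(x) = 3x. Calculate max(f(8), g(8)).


f(8) = -9
g(8) = 24
max = 24

24


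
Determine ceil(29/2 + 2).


29/2 = 14.5
14.5 + 2 = 16.5
ceil(16.5) = 17

17


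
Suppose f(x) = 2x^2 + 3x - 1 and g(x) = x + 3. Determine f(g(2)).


g(2) = 5
f(5) = 2*(5)^2 + 3*(5) - 1 = 64

64


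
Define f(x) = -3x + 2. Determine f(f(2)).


f(2) = -4
f(-4) = 14

14


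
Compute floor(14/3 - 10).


-6


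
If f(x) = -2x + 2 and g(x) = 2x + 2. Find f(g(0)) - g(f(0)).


f(g(0)) = -2
g(f(0)) = 6
Difference = -8

-8


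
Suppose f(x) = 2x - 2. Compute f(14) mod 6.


f(14) = 26
26 mod 6 = 2

2


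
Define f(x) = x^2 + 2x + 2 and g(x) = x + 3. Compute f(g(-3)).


2


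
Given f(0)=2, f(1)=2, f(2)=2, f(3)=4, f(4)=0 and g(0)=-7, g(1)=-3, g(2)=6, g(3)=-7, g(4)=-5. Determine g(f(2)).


6


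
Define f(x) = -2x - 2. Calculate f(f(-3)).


-10


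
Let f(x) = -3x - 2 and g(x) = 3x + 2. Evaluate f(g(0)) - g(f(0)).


-4


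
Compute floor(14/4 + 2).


14/4 = 3.5
3.5 + 2 = 5.5
floor(5.5) = 5

5


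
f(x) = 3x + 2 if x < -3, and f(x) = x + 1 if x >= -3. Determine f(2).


2 satisfies x >= -3
f(2) = 3

3


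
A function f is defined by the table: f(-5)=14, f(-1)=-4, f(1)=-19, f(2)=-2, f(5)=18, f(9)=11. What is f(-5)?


Reading from the table at x = -5

14


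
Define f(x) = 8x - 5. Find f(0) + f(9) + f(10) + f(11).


f(0) = -5
f(9) = 67
f(10) = 75
f(11) = 83
Sum = 220

220


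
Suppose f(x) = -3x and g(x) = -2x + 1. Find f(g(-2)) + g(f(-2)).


f(g(-2)) = -15
g(f(-2)) = -11
Sum = -26

-26


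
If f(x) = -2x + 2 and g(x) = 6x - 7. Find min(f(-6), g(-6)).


f(-6) = 14
g(-6) = -43
min = -43

-43


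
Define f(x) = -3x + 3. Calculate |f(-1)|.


f(-1) = 6
|6| = 6

6


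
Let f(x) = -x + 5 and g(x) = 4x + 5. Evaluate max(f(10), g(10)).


45


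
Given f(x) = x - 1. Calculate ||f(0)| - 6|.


5


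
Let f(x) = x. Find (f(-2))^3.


f(-2) = -2
(-2)^3 = -8

-8


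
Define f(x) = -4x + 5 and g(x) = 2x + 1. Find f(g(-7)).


g(-7) = -13
f(-13) = 57

57


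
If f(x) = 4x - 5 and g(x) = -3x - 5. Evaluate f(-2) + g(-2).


f(-2) = -13
g(-2) = 1
Sum = -12

-12


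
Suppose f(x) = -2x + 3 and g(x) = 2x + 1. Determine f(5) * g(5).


f(5) = -7
g(5) = 11
Product = -77

-77


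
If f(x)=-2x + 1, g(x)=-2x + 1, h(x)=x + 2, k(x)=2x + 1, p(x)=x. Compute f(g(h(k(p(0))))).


p(0) = 0
k(0) = 1
h(1) = 3
g(3) = -5
f(-5) = 11

11


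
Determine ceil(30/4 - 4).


30/4 = 7.5
7.5 - 4 = 3.5
ceil(3.5) = 4

4


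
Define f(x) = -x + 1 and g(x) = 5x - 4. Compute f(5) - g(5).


f(5) = -4
g(5) = 21
Difference = -25

-25


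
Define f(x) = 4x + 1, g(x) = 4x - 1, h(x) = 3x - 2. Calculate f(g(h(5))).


h(5) = 13
g(13) = 51
f(51) = 205

205


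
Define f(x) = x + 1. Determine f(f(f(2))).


f(2) = 3
f(3) = 4
f(4) = 5

5


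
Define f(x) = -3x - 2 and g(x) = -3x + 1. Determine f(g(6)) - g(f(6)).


f(g(6)) = 49
g(f(6)) = 61
Difference = -12

-12


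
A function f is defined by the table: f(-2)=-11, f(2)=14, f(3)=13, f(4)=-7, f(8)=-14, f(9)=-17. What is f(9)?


Reading from the table at x = 9

-17


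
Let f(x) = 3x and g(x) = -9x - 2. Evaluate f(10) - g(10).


f(10) = 30
g(10) = -92
Difference = 122

122


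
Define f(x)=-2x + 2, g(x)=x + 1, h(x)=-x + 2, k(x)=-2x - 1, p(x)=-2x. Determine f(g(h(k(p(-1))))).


-14


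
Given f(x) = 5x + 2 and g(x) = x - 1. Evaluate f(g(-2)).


g(-2) = -3
f(-3) = -13

-13


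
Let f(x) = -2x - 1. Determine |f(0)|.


f(0) = -1
|-1| = 1

1


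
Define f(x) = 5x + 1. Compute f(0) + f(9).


f(0) = 1
f(9) = 46
Sum = 47

47


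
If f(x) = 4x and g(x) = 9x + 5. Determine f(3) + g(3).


f(3) = 12
g(3) = 32
Sum = 44

44


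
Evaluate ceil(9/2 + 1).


6


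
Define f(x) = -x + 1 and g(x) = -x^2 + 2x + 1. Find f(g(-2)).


g(-2) = -7
f(-7) = 8

8


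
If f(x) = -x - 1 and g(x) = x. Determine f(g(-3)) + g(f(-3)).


f(g(-3)) = 2
g(f(-3)) = 2
Sum = 4

4


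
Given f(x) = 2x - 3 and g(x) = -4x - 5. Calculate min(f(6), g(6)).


-29


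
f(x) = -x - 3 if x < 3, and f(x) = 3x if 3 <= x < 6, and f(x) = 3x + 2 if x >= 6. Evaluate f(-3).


-3 satisfies x < 3
f(-3) = 0

0


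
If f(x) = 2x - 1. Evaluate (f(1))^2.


f(1) = 1
(1)^2 = 1

1


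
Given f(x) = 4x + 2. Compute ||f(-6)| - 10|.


f(-6) = -22
|-22| = 22
|22 - 10| = 12

12


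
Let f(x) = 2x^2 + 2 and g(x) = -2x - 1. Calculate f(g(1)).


g(1) = -3
f(-3) = 2*(-3)^2 + 2 = 20

20


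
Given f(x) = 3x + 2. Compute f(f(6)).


f(6) = 20
f(20) = 62

62


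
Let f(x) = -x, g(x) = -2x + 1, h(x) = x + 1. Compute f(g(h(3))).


h(3) = 4
g(4) = -7
f(-7) = 7

7


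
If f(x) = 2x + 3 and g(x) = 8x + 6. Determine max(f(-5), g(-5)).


f(-5) = -7
g(-5) = -34
max = -7

-7


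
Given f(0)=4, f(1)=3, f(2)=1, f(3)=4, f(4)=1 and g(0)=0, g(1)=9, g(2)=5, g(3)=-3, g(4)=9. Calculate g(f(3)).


f(3) = 4
g(4) = 9

9


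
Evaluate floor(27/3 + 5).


14


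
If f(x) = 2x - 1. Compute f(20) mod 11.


f(20) = 39
39 mod 11 = 6

6


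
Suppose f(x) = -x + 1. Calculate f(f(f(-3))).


4


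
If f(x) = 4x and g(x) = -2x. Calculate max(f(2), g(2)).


f(2) = 8
g(2) = -4
max = 8

8


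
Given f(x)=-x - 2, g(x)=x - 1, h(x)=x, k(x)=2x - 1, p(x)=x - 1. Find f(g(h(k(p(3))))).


-4


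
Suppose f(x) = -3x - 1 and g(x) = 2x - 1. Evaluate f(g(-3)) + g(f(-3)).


f(g(-3)) = 20
g(f(-3)) = 15
Sum = 35

35


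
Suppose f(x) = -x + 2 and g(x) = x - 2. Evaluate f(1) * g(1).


f(1) = 1
g(1) = -1
Product = -1

-1


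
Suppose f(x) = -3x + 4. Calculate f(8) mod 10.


f(8) = -20
-20 mod 10 = 0

0


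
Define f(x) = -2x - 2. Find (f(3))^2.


f(3) = -8
(-8)^2 = 64

64


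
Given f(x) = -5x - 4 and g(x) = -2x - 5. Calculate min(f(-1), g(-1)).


f(-1) = 1
g(-1) = -3
min = -3

-3


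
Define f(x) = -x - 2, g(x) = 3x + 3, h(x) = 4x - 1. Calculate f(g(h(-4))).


h(-4) = -17
g(-17) = -48
f(-48) = 46

46


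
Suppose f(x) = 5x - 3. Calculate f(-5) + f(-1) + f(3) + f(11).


f(-5) = -28
f(-1) = -8
f(3) = 12
f(11) = 52
Sum = 28

28


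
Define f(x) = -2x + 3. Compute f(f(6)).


21


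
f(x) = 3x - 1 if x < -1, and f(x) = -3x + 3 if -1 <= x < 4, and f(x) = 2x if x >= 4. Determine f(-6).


-6 satisfies x < -1
f(-6) = -19

-19


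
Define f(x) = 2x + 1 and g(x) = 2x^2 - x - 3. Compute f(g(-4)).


g(-4) = 33
f(33) = 67

67


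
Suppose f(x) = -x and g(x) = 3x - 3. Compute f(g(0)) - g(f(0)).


6


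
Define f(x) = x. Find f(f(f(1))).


f(1) = 1
f(1) = 1
f(1) = 1

1


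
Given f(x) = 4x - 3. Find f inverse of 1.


Solve 4x - 3 = 1
x = (1 + 3) / 4 = 1

1


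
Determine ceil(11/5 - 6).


11/5 = 2.2
2.2 - 6 = -3.8
ceil(-3.8) = -3

-3


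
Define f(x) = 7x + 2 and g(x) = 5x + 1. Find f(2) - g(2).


f(2) = 16
g(2) = 11
Difference = 5

5


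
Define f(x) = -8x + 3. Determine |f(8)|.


f(8) = -61
|-61| = 61

61


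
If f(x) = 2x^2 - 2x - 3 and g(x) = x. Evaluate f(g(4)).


g(4) = 4
f(4) = 2*(4)^2 - 2*(4) - 3 = 21

21


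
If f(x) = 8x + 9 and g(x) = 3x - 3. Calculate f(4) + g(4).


50


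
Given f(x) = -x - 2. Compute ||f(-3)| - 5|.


f(-3) = 1
|1| = 1
|1 - 5| = 4

4


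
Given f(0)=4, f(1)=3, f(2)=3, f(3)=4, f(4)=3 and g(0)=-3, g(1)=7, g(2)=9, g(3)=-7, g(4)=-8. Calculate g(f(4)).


f(4) = 3
g(3) = -7

-7


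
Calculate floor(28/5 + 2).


28/5 = 5.6
5.6 + 2 = 7.6
floor(7.6) = 7

7


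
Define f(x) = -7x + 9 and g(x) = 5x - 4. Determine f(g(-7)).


g(-7) = -39
f(-39) = 282

282


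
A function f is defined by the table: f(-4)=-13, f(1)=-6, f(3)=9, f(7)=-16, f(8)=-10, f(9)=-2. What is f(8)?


Reading from the table at x = 8

-10


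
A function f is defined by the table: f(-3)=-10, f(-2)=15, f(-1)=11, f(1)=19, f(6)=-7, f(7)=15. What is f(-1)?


Reading from the table at x = -1

11


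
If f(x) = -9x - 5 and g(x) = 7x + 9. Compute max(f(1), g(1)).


f(1) = -14
g(1) = 16
max = 16

16


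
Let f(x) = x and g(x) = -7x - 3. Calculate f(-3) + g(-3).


f(-3) = -3
g(-3) = 18
Sum = 15

15


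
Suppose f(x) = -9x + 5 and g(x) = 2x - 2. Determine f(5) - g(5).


-48


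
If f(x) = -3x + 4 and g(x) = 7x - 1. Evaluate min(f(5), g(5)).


f(5) = -11
g(5) = 34
min = -11

-11


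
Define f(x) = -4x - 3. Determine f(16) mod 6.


f(16) = -67
-67 mod 6 = 5

5


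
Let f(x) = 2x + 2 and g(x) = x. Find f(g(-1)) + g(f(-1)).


0


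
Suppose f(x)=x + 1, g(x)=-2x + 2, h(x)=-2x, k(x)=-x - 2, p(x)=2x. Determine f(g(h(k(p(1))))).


p(1) = 2
k(2) = -4
h(-4) = 8
g(8) = -14
f(-14) = -13

-13


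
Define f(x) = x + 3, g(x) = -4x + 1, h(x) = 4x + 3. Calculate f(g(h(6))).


h(6) = 27
g(27) = -107
f(-107) = -104

-104


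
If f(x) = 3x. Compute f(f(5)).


f(5) = 15
f(15) = 45

45


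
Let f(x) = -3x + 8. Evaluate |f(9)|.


f(9) = -19
|-19| = 19

19


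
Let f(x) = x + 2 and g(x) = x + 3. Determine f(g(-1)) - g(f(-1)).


0


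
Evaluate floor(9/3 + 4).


9/3 = 3
3 + 4 = 7
floor(7) = 7

7


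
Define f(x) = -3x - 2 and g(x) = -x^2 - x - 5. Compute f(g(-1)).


g(-1) = -5
f(-5) = 13

13


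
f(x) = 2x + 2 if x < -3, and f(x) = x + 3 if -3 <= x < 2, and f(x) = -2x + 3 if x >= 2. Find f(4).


4 satisfies x >= 2
f(4) = -5

-5


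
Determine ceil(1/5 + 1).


1/5 = 0.2
0.2 + 1 = 1.2
ceil(1.2) = 2

2


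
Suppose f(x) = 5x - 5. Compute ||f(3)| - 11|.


1


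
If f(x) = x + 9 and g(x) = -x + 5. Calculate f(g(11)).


3


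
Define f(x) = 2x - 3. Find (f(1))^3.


f(1) = -1
(-1)^3 = -1

-1


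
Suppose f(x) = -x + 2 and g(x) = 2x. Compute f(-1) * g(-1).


f(-1) = 3
g(-1) = -2
Product = -6

-6


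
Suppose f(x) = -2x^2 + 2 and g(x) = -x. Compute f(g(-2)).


g(-2) = 2
f(2) = (-2)*(2)^2 + 2 = -6

-6


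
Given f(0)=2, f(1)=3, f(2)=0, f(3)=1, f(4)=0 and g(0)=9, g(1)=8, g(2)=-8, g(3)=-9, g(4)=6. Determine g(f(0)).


-8


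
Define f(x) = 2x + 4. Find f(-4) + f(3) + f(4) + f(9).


f(-4) = -4
f(3) = 10
f(4) = 12
f(9) = 22
Sum = 40

40


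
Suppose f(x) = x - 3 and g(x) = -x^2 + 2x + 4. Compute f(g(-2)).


g(-2) = -4
f(-4) = -7

-7


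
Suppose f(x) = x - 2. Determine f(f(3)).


f(3) = 1
f(1) = -1

-1


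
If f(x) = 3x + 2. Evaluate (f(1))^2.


25


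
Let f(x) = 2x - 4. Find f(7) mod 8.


f(7) = 10
10 mod 8 = 2

2


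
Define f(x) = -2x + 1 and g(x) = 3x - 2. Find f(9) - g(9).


f(9) = -17
g(9) = 25
Difference = -42

-42


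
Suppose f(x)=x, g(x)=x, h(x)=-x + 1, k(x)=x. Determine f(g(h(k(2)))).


-1


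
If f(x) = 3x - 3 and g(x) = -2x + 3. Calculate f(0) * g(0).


f(0) = -3
g(0) = 3
Product = -9

-9


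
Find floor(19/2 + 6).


19/2 = 9.5
9.5 + 6 = 15.5
floor(15.5) = 15

15


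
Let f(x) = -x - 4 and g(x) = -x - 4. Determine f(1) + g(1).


f(1) = -5
g(1) = -5
Sum = -10

-10


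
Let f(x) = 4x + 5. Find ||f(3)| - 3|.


f(3) = 17
|17| = 17
|17 - 3| = 14

14


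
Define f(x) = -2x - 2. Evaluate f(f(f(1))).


f(1) = -4
f(-4) = 6
f(6) = -14

-14


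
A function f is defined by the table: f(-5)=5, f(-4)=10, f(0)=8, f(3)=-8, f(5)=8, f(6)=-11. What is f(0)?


Reading from the table at x = 0

8


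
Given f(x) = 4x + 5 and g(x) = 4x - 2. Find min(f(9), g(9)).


34


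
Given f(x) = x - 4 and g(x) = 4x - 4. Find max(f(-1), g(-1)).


f(-1) = -5
g(-1) = -8
max = -5

-5


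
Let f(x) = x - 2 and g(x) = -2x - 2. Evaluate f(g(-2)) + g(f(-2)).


f(g(-2)) = 0
g(f(-2)) = 6
Sum = 6

6


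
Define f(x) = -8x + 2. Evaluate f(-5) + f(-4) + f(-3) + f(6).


f(-5) = 42
f(-4) = 34
f(-3) = 26
f(6) = -46
Sum = 56

56


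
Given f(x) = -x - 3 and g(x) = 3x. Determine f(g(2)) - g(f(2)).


f(g(2)) = -9
g(f(2)) = -15
Difference = 6

6


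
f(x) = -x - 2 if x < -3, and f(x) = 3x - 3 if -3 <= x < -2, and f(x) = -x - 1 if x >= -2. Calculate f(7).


7 satisfies x >= -2
f(7) = -8

-8


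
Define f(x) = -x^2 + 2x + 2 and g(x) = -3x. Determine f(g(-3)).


g(-3) = 9
f(9) = (-1)*(9)^2 + 2*(9) + 2 = -61

-61


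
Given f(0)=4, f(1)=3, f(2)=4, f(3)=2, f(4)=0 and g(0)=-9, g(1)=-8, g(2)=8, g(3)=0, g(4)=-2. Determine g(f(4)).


-9


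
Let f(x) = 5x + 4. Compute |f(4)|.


f(4) = 24
|24| = 24

24


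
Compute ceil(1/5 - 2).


1/5 = 0.2
0.2 - 2 = -1.8
ceil(-1.8) = -1

-1


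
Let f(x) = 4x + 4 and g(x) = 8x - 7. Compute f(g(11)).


g(11) = 81
f(81) = 328

328


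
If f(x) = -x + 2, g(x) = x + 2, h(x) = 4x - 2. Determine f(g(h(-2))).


h(-2) = -10
g(-10) = -8
f(-8) = 10

10


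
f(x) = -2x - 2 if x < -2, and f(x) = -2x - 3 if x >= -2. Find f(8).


-19


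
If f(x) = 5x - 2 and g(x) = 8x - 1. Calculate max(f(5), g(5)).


f(5) = 23
g(5) = 39
max = 39

39


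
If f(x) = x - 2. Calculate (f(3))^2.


f(3) = 1
(1)^2 = 1

1


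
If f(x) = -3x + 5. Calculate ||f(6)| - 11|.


f(6) = -13
|-13| = 13
|13 - 11| = 2

2


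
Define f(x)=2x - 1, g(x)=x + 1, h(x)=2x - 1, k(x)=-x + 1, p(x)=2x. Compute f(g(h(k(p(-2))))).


p(-2) = -4
k(-4) = 5
h(5) = 9
g(9) = 10
f(10) = 19

19


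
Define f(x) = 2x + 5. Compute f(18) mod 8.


f(18) = 41
41 mod 8 = 1

1


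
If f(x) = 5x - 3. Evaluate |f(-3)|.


18


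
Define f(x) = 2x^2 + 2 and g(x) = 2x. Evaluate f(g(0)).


g(0) = 0
f(0) = 2*(0)^2 + 2 = 2

2


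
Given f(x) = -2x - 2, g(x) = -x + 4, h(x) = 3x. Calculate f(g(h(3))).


h(3) = 9
g(9) = -5
f(-5) = 8

8


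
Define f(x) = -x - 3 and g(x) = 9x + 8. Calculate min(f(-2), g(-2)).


f(-2) = -1
g(-2) = -10
min = -10

-10


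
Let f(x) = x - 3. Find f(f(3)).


f(3) = 0
f(0) = -3

-3


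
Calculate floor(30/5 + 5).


30/5 = 6
6 + 5 = 11
floor(11) = 11

11


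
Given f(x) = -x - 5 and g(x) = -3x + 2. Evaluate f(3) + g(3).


-15


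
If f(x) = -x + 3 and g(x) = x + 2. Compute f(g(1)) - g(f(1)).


f(g(1)) = 0
g(f(1)) = 4
Difference = -4

-4


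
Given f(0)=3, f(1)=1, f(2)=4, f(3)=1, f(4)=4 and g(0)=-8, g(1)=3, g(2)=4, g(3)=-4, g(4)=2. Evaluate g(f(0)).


-4


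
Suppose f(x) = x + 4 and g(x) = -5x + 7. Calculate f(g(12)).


g(12) = -53
f(-53) = -49

-49


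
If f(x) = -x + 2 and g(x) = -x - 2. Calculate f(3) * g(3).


f(3) = -1
g(3) = -5
Product = 5

5


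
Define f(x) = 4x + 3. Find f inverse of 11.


Solve 4x + 3 = 11
x = (11 - 3) / 4 = 2

2


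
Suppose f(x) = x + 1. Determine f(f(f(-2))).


1


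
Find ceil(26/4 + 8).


26/4 = 6.5
6.5 + 8 = 14.5
ceil(14.5) = 15

15


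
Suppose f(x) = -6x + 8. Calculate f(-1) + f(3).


4


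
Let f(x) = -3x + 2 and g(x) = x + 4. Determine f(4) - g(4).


f(4) = -10
g(4) = 8
Difference = -18

-18


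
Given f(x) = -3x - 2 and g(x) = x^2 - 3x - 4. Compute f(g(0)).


g(0) = -4
f(-4) = 10

10


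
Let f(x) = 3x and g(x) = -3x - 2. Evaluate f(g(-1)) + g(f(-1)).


f(g(-1)) = 3
g(f(-1)) = 7
Sum = 10

10


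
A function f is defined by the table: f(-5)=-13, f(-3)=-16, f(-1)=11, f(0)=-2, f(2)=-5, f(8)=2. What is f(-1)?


Reading from the table at x = -1

11


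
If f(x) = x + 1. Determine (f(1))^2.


f(1) = 2
(2)^2 = 4

4


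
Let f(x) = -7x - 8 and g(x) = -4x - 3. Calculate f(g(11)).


g(11) = -47
f(-47) = 321

321


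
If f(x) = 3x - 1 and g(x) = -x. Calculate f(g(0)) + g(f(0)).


f(g(0)) = -1
g(f(0)) = 1
Sum = 0

0


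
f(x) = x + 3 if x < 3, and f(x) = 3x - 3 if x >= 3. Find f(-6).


-6 satisfies x < 3
f(-6) = -3

-3


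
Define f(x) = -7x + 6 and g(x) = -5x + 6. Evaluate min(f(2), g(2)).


f(2) = -8
g(2) = -4
min = -8

-8


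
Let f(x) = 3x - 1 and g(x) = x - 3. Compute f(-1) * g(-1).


f(-1) = -4
g(-1) = -4
Product = 16

16


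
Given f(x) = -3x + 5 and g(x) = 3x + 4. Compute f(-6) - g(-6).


f(-6) = 23
g(-6) = -14
Difference = 37

37


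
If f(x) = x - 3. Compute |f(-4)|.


f(-4) = -7
|-7| = 7

7


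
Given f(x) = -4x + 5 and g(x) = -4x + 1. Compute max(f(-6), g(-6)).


f(-6) = 29
g(-6) = 25
max = 29

29


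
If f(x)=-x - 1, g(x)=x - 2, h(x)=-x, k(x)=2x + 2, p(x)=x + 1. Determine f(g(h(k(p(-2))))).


p(-2) = -1
k(-1) = 0
h(0) = 0
g(0) = -2
f(-2) = 1

1


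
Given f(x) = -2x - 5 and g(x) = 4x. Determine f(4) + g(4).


f(4) = -13
g(4) = 16
Sum = 3

3


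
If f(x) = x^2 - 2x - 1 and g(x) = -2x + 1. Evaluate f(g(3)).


g(3) = -5
f(-5) = 1*(-5)^2 - 2*(-5) - 1 = 34

34


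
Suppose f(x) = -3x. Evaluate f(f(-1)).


f(-1) = 3
f(3) = -9

-9


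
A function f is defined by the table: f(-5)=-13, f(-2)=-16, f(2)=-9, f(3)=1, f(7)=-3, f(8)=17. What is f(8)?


17


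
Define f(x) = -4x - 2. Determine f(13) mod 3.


0


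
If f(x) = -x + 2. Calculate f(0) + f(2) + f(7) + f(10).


-11


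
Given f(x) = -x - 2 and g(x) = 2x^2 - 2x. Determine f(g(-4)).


g(-4) = 40
f(40) = -42

-42


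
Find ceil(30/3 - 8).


30/3 = 10
10 - 8 = 2
ceil(2) = 2

2


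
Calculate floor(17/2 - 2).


17/2 = 8.5
8.5 - 2 = 6.5
floor(6.5) = 6

6


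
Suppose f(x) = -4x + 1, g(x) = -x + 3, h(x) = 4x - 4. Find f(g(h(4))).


h(4) = 12
g(12) = -9
f(-9) = 37

37


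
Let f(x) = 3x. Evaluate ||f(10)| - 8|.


f(10) = 30
|30| = 30
|30 - 8| = 22

22


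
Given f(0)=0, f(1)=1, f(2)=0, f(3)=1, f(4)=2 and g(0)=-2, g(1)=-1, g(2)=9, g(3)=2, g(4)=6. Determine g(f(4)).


f(4) = 2
g(2) = 9

9


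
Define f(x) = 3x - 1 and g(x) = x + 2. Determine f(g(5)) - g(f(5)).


f(g(5)) = 20
g(f(5)) = 16
Difference = 4

4


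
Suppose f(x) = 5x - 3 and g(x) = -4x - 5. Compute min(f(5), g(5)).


f(5) = 22
g(5) = -25
min = -25

-25


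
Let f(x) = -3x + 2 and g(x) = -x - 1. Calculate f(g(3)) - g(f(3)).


f(g(3)) = 14
g(f(3)) = 6
Difference = 8

8


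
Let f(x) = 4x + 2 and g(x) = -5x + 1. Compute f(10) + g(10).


f(10) = 42
g(10) = -49
Sum = -7

-7


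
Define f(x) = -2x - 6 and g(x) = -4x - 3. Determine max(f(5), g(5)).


f(5) = -16
g(5) = -23
max = -16

-16


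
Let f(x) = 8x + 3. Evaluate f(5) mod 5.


f(5) = 43
43 mod 5 = 3

3


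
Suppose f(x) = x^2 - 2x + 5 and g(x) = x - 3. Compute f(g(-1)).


g(-1) = -4
f(-4) = 1*(-4)^2 - 2*(-4) + 5 = 29

29


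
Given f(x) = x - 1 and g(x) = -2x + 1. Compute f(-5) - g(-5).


f(-5) = -6
g(-5) = 11
Difference = -17

-17


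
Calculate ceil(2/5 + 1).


2/5 = 0.4
0.4 + 1 = 1.4
ceil(1.4) = 2

2


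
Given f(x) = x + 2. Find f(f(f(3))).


9


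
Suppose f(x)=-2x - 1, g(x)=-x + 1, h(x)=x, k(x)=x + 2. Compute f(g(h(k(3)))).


k(3) = 5
h(5) = 5
g(5) = -4
f(-4) = 7

7


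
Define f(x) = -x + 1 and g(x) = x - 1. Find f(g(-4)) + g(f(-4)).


f(g(-4)) = 6
g(f(-4)) = 4
Sum = 10

10


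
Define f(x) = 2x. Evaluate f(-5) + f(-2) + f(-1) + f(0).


f(-5) = -10
f(-2) = -4
f(-1) = -2
f(0) = 0
Sum = -16

-16


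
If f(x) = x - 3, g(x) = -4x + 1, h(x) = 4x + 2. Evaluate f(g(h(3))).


h(3) = 14
g(14) = -55
f(-55) = -58

-58


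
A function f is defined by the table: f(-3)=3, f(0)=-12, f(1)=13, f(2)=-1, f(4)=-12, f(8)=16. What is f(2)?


Reading from the table at x = 2

-1


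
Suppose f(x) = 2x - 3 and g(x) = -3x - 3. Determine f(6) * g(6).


-189


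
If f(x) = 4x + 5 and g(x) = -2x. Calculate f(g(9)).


-67


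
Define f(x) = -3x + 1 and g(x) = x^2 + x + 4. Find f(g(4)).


g(4) = 24
f(24) = -71

-71


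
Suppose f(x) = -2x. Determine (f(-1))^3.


f(-1) = 2
(2)^3 = 8

8


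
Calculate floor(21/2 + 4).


21/2 = 10.5
10.5 + 4 = 14.5
floor(14.5) = 14

14


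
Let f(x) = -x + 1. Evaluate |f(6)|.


f(6) = -5
|-5| = 5

5


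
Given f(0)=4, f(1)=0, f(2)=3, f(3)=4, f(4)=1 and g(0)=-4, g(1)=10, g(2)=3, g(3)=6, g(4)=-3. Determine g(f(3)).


f(3) = 4
g(4) = -3

-3


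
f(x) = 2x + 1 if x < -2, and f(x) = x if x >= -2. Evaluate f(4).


4


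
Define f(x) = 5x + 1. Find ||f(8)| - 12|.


29


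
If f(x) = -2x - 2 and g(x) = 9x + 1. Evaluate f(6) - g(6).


f(6) = -14
g(6) = 55
Difference = -69

-69


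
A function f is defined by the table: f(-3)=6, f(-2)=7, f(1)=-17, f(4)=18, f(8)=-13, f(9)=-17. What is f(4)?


18


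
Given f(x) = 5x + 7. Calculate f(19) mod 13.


f(19) = 102
102 mod 13 = 11

11


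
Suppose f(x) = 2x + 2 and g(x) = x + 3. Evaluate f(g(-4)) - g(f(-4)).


3


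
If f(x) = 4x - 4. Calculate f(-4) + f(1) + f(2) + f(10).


f(-4) = -20
f(1) = 0
f(2) = 4
f(10) = 36
Sum = 20

20


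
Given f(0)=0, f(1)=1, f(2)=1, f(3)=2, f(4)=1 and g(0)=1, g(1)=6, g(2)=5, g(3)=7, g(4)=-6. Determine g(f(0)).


f(0) = 0
g(0) = 1

1


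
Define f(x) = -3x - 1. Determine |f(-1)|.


f(-1) = 2
|2| = 2

2


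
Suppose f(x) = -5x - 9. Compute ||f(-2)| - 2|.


f(-2) = 1
|1| = 1
|1 - 2| = 1

1


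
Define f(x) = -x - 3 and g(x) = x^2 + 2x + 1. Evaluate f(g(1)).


g(1) = 4
f(4) = -7

-7


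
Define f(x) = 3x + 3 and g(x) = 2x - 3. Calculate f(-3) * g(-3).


f(-3) = -6
g(-3) = -9
Product = 54

54


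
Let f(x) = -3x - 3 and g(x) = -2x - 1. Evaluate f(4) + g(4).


f(4) = -15
g(4) = -9
Sum = -24

-24


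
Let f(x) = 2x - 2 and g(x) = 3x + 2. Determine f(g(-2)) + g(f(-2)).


f(g(-2)) = -10
g(f(-2)) = -16
Sum = -26

-26


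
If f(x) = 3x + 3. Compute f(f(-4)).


f(-4) = -9
f(-9) = -24

-24


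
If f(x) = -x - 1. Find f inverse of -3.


Solve -x - 1 = -3
x = (-3 + 1) / (-1) = 2

2


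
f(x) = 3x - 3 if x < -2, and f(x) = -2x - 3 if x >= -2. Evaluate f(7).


-17


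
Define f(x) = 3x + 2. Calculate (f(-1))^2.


f(-1) = -1
(-1)^2 = 1

1


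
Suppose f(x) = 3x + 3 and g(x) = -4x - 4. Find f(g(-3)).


27


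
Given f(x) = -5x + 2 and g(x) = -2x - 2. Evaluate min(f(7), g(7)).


-33


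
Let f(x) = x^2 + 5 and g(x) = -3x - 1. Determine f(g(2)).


g(2) = -7
f(-7) = 1*(-7)^2 + 5 = 54

54


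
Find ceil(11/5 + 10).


11/5 = 2.2
2.2 + 10 = 12.2
ceil(12.2) = 13

13


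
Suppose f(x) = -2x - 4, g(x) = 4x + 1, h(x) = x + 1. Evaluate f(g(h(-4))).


h(-4) = -3
g(-3) = -11
f(-11) = 18

18


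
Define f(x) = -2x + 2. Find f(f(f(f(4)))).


f(4) = -6
f(-6) = 14
f(14) = -26
f(-26) = 54

54


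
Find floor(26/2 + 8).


26/2 = 13
13 + 8 = 21
floor(21) = 21

21


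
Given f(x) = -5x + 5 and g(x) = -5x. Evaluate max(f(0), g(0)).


f(0) = 5
g(0) = 0
max = 5

5


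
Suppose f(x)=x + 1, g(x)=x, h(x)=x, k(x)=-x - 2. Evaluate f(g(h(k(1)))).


k(1) = -3
h(-3) = -3
g(-3) = -3
f(-3) = -2

-2


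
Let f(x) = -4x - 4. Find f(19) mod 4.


0


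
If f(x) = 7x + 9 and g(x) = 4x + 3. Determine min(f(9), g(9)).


f(9) = 72
g(9) = 39
min = 39

39


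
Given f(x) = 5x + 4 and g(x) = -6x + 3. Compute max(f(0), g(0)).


4


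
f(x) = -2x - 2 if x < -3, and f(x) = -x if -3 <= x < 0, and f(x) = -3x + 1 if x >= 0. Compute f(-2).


-2 satisfies -3 <= x < 0
f(-2) = 2

2


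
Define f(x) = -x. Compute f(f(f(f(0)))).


f(0) = 0
f(0) = 0
f(0) = 0
f(0) = 0

0


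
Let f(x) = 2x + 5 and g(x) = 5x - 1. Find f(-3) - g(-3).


f(-3) = -1
g(-3) = -16
Difference = 15

15


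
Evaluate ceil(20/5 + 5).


20/5 = 4
4 + 5 = 9
ceil(9) = 9

9


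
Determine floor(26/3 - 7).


26/3 = 8.6667
8.6667 - 7 = 1.6667
floor(1.6667) = 1

1


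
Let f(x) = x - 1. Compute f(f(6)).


f(6) = 5
f(5) = 4

4


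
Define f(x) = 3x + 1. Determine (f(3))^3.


f(3) = 10
(10)^3 = 1000

1000


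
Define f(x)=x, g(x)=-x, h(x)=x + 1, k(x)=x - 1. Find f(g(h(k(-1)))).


k(-1) = -2
h(-2) = -1
g(-1) = 1
f(1) = 1

1


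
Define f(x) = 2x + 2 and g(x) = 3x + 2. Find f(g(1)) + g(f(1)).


f(g(1)) = 12
g(f(1)) = 14
Sum = 26

26


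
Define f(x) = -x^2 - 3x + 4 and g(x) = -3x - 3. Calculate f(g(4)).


g(4) = -15
f(-15) = (-1)*(-15)^2 - 3*(-15) + 4 = -176

-176


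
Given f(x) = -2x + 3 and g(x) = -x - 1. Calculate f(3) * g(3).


f(3) = -3
g(3) = -4
Product = 12

12


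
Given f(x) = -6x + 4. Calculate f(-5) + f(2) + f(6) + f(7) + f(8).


f(-5) = 34
f(2) = -8
f(6) = -32
f(7) = -38
f(8) = -44
Sum = -88

-88


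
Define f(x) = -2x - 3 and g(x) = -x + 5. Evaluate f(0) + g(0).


f(0) = -3
g(0) = 5
Sum = 2

2


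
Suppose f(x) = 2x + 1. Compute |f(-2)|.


3


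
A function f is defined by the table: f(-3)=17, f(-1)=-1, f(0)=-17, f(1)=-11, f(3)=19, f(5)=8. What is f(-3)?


Reading from the table at x = -3

17


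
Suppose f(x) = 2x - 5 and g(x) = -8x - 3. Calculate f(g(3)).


g(3) = -27
f(-27) = -59

-59


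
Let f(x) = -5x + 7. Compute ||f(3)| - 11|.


3


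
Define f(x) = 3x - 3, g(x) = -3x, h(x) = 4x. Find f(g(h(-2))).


h(-2) = -8
g(-8) = 24
f(24) = 69

69


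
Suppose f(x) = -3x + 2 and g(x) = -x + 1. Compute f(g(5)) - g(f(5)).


f(g(5)) = 14
g(f(5)) = 14
Difference = 0

0


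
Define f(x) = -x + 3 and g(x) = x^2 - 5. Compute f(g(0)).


g(0) = -5
f(-5) = 8

8


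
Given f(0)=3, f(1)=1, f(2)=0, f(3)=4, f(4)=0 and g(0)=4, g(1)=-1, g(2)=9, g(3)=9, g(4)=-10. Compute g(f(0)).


f(0) = 3
g(3) = 9

9


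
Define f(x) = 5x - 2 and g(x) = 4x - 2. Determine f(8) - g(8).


f(8) = 38
g(8) = 30
Difference = 8

8


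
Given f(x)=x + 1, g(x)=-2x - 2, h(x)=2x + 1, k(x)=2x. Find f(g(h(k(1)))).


-11


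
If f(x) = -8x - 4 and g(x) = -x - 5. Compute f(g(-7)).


-20


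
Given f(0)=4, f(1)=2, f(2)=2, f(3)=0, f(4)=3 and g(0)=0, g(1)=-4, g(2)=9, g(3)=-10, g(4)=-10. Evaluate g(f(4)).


-10


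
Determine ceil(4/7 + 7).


8


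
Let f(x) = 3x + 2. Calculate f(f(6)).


f(6) = 20
f(20) = 62

62


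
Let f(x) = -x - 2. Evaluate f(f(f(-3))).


f(-3) = 1
f(1) = -3
f(-3) = 1

1


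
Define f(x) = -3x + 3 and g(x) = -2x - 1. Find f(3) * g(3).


f(3) = -6
g(3) = -7
Product = 42

42


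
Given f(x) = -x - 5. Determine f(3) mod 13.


f(3) = -8
-8 mod 13 = 5

5


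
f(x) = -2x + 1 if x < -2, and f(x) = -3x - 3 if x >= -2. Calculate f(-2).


3


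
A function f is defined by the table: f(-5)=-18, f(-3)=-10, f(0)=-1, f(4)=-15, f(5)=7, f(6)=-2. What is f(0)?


Reading from the table at x = 0

-1


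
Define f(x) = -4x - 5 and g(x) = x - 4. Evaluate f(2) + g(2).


f(2) = -13
g(2) = -2
Sum = -15

-15


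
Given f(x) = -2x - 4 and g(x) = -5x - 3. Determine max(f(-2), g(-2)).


f(-2) = 0
g(-2) = 7
max = 7

7


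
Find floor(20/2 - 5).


20/2 = 10
10 - 5 = 5
floor(5) = 5

5


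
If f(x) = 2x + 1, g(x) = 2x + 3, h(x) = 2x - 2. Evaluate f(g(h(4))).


h(4) = 6
g(6) = 15
f(15) = 31

31


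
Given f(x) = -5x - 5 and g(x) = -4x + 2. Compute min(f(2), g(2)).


f(2) = -15
g(2) = -6
min = -15

-15


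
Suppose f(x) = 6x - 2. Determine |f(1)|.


f(1) = 4
|4| = 4

4


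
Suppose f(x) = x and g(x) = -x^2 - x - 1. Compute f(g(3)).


-13


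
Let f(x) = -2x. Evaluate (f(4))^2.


f(4) = -8
(-8)^2 = 64

64


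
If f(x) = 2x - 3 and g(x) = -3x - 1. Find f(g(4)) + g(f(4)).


f(g(4)) = -29
g(f(4)) = -16
Sum = -45

-45


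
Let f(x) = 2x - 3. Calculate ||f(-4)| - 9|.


f(-4) = -11
|-11| = 11
|11 - 9| = 2

2


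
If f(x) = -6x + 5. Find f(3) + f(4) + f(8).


f(3) = -13
f(4) = -19
f(8) = -43
Sum = -75

-75


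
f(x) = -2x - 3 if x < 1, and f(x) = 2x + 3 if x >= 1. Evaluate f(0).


0 satisfies x < 1
f(0) = -3

-3


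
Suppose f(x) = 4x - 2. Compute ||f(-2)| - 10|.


f(-2) = -10
|-10| = 10
|10 - 10| = 0

0


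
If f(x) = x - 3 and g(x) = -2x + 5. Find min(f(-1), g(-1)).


f(-1) = -4
g(-1) = 7
min = -4

-4


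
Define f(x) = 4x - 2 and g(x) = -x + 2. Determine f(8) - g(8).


f(8) = 30
g(8) = -6
Difference = 36

36


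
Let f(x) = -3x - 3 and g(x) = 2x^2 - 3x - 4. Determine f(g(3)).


g(3) = 5
f(5) = -18

-18


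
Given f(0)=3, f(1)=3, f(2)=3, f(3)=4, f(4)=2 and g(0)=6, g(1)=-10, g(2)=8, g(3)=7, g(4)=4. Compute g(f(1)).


f(1) = 3
g(3) = 7

7


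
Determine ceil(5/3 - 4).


-2


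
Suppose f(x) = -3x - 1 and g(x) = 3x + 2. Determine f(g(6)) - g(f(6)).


-6


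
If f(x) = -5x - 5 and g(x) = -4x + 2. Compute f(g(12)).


225


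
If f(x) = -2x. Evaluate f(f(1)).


f(1) = -2
f(-2) = 4

4


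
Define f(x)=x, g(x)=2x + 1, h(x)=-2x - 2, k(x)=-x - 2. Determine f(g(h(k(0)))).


k(0) = -2
h(-2) = 2
g(2) = 5
f(5) = 5

5


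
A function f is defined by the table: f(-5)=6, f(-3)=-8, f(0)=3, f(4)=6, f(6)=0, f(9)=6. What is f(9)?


Reading from the table at x = 9

6


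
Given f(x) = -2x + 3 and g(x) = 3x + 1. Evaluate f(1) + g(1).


f(1) = 1
g(1) = 4
Sum = 5

5


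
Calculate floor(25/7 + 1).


4


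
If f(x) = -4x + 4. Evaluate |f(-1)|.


8


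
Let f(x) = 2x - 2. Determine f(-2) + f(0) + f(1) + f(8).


f(-2) = -6
f(0) = -2
f(1) = 0
f(8) = 14
Sum = 6

6


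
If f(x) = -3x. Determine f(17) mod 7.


5


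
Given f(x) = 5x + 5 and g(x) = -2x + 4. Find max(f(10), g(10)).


f(10) = 55
g(10) = -16
max = 55

55


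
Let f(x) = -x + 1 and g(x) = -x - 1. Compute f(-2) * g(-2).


f(-2) = 3
g(-2) = 1
Product = 3

3


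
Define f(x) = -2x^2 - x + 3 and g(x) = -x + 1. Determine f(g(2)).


g(2) = -1
f(-1) = (-2)*(-1)^2 - 1*(-1) + 3 = 2

2


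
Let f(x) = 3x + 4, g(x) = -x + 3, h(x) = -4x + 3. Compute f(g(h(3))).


h(3) = -9
g(-9) = 12
f(12) = 40

40


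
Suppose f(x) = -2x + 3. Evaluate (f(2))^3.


f(2) = -1
(-1)^3 = -1

-1


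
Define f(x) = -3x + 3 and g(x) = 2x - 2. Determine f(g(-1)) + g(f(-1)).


f(g(-1)) = 15
g(f(-1)) = 10
Sum = 25

25


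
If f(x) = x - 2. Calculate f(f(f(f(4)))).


f(4) = 2
f(2) = 0
f(0) = -2
f(-2) = -4

-4


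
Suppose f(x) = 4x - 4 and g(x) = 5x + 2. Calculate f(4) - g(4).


f(4) = 12
g(4) = 22
Difference = -10

-10


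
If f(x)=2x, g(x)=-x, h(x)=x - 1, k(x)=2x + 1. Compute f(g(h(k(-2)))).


k(-2) = -3
h(-3) = -4
g(-4) = 4
f(4) = 8

8


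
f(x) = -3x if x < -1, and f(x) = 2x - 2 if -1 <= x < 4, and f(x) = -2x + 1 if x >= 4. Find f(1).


1 satisfies -1 <= x < 4
f(1) = 0

0


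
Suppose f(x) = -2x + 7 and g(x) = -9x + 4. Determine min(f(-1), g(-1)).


f(-1) = 9
g(-1) = 13
min = 9

9


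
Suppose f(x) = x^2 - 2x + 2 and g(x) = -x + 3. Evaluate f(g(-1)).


g(-1) = 4
f(4) = 1*(4)^2 - 2*(4) + 2 = 10

10


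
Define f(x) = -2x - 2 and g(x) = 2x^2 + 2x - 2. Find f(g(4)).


g(4) = 38
f(38) = -78

-78


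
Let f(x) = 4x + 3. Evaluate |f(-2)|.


5


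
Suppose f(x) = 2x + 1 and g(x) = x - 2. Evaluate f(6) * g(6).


f(6) = 13
g(6) = 4
Product = 52

52


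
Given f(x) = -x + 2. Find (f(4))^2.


f(4) = -2
(-2)^2 = 4

4


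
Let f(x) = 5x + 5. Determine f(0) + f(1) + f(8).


f(0) = 5
f(1) = 10
f(8) = 45
Sum = 60

60


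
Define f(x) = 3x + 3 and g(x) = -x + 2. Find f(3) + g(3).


f(3) = 12
g(3) = -1
Sum = 11

11


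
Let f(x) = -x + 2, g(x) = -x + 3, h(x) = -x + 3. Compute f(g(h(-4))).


h(-4) = 7
g(7) = -4
f(-4) = 6

6


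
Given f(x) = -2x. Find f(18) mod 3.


0


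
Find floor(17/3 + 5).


10


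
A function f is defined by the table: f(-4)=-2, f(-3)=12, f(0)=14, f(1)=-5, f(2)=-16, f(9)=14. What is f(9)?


Reading from the table at x = 9

14


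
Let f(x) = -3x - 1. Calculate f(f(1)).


f(1) = -4
f(-4) = 11

11


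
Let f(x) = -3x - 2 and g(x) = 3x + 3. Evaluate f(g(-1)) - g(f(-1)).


f(g(-1)) = -2
g(f(-1)) = 6
Difference = -8

-8


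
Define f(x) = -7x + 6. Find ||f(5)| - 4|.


f(5) = -29
|-29| = 29
|29 - 4| = 25

25


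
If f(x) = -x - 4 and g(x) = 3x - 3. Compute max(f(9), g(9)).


f(9) = -13
g(9) = 24
max = 24

24


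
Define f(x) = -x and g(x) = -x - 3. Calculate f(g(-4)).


g(-4) = 1
f(1) = -1

-1


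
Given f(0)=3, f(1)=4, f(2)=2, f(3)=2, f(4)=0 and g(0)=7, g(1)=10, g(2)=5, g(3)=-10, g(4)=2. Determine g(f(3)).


f(3) = 2
g(2) = 5

5


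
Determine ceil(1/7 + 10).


1/7 = 0.1429
0.1429 + 10 = 10.1429
ceil(10.1429) = 11

11


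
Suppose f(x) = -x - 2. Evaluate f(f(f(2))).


f(2) = -4
f(-4) = 2
f(2) = -4

-4


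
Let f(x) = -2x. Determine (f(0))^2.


0


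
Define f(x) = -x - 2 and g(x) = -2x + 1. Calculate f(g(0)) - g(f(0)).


-8


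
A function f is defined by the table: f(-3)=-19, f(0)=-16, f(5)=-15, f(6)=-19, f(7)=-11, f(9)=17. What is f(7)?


-11


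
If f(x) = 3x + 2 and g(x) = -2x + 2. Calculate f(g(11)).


g(11) = -20
f(-20) = -58

-58


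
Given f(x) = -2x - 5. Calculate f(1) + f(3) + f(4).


f(1) = -7
f(3) = -11
f(4) = -13
Sum = -31

-31


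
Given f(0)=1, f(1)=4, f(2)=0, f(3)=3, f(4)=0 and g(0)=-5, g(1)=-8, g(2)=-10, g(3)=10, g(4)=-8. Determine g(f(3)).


f(3) = 3
g(3) = 10

10
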